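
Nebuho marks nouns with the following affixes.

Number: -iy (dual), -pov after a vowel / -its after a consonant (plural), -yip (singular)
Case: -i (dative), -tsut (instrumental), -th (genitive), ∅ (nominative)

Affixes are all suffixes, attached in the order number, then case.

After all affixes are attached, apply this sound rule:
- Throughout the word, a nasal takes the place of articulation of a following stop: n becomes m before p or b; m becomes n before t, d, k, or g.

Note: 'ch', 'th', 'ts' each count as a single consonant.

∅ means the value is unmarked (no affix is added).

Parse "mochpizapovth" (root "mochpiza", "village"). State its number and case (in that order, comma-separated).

plural, genitive

Segment: mochpiza-pov-th.
number: -pov/its → plural.
case: -th → genitive.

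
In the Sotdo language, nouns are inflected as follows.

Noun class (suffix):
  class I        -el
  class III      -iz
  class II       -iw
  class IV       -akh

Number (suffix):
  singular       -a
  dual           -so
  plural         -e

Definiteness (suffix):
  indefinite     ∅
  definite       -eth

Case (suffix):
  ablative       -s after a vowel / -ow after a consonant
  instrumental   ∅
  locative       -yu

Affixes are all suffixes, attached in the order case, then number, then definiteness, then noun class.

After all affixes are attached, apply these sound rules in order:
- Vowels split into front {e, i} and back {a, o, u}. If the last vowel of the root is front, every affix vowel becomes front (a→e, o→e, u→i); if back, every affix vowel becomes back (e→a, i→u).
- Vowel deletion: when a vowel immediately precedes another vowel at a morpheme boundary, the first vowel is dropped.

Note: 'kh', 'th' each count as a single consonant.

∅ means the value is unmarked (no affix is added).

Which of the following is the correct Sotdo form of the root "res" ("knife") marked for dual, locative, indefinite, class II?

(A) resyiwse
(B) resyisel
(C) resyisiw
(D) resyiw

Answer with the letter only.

Attach case locative -yu → resyu.
Attach number dual -so → resyuso.
definiteness = indefinite: zero marking, form stays resyuso.
Attach noun class class II -iw → resyusoiw.
Apply vowel harmony: resyusoiw → resyiseiw.
Apply vowel deletion: resyiseiw → resyisiw.
So the correct form is resyisiw, option (C).
(B) resyisel is wrong: it uses class I instead of class II for noun class.
(A) resyiwse is wrong: it has the affixes in the wrong order.
(D) resyiw is wrong: it uses singular instead of dual for number.

C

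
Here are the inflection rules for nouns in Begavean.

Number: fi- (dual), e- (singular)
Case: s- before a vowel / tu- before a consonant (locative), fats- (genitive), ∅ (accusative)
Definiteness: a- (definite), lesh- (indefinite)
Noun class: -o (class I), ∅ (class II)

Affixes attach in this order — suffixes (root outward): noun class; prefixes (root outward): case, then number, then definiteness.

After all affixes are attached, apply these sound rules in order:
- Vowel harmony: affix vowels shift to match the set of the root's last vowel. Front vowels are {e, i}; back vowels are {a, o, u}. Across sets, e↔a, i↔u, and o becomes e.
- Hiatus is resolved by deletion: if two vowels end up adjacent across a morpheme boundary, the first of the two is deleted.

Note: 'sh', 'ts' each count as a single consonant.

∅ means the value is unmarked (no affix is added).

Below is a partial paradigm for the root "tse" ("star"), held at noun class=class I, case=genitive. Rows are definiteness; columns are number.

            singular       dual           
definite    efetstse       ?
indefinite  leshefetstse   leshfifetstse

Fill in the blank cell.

Attach noun class class I -o → tseo.
Attach case genitive fats- → fatstseo.
Attach number dual fi- → fifatstseo.
Attach definiteness definite a- → afifatstseo.
Apply vowel harmony: afifatstseo → efifetstsee.
Apply vowel deletion: efifetstsee → efifetstse.

efifetstse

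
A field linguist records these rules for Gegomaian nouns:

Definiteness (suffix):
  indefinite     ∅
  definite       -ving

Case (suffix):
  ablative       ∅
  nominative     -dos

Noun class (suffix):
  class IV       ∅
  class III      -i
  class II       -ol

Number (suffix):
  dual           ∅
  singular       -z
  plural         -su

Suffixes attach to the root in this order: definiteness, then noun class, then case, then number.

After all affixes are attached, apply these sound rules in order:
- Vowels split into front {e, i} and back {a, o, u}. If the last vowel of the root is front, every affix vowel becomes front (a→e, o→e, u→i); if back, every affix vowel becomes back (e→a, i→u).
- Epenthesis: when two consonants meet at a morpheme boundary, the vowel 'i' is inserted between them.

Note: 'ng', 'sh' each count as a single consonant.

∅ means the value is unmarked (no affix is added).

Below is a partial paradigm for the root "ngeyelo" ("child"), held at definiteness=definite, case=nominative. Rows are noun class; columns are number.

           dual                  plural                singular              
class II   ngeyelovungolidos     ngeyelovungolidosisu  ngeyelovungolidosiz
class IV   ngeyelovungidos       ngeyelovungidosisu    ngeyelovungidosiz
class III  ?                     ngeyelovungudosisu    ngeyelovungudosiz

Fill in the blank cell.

ngeyelovungudos

Attach definiteness definite -ving → ngeyeloving.
Attach noun class class III -i → ngeyelovingi.
Attach case nominative -dos → ngeyelovingidos.
number = dual: zero marking, form stays ngeyelovingidos.
Apply vowel harmony: ngeyelovingidos → ngeyelovungudos.
Epenthesis: no change.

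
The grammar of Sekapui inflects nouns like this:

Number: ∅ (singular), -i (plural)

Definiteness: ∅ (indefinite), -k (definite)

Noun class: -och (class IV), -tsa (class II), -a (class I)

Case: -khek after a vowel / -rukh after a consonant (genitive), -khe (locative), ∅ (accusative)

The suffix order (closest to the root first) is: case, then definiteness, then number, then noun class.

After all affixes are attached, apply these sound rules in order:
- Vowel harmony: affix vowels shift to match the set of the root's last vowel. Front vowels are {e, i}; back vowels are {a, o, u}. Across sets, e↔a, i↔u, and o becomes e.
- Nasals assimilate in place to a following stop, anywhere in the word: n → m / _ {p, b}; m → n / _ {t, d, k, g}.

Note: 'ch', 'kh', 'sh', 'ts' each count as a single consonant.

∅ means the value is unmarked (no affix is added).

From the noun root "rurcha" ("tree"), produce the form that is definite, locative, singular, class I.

rurchakhaka

Attach case locative -khe → rurchakhe.
Attach definiteness definite -k → rurchakhek.
number = singular: zero marking, form stays rurchakhek.
Attach noun class class I -a → rurchakheka.
Apply vowel harmony: rurchakheka → rurchakhaka.
Nasal assimilation: no change.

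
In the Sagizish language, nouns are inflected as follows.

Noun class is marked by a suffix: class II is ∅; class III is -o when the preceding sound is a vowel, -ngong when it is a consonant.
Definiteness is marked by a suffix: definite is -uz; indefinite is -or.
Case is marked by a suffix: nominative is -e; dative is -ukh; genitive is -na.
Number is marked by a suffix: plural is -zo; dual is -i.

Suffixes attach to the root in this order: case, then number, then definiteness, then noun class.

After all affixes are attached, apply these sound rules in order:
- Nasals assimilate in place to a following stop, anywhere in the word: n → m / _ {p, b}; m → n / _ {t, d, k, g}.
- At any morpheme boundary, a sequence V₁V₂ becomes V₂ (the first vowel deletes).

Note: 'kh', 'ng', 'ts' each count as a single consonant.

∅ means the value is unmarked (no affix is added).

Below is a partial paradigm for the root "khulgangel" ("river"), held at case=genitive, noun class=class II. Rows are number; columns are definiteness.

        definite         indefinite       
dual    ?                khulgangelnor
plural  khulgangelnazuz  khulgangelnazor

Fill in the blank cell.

khulgangelnuz

Attach case genitive -na → khulgangelna.
Attach number dual -i → khulgangelnai.
Attach definiteness definite -uz → khulgangelnaiuz.
noun class = class II: zero marking, form stays khulgangelnaiuz.
Nasal assimilation: no change.
Apply vowel deletion: khulgangelnaiuz → khulgangelnuz.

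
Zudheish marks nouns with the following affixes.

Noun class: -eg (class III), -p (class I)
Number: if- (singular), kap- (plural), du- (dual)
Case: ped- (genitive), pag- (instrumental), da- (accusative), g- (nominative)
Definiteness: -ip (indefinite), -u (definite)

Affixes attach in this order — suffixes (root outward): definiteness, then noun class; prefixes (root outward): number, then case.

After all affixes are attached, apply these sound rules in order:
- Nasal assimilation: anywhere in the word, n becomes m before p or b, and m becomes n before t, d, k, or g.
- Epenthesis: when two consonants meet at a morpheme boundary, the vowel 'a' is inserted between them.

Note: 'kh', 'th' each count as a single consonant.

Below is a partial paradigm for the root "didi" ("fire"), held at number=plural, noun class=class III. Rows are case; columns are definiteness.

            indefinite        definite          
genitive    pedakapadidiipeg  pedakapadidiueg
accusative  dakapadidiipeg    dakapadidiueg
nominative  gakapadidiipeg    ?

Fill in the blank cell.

Attach definiteness definite -u → didiu.
Attach number plural kap- → kapdidiu.
Attach case nominative g- → gkapdidiu.
Attach noun class class III -eg → gkapdidiueg.
Nasal assimilation: no change.
Apply epenthesis: gkapdidiueg → gakapadidiueg.

gakapadidiueg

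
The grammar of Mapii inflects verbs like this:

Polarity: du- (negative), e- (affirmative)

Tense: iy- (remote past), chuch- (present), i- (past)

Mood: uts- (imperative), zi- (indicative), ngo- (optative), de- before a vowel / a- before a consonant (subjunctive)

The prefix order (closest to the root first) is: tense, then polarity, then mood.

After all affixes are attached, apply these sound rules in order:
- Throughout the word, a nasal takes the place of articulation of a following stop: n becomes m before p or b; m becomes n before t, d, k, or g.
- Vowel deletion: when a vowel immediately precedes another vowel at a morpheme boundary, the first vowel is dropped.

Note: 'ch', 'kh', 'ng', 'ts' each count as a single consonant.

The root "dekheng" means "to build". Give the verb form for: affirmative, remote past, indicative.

ziydekheng

Attach tense remote past iy- → iydekheng.
Attach polarity affirmative e- → eiydekheng.
Attach mood indicative zi- → zieiydekheng.
Nasal assimilation: no change.
Apply vowel deletion: zieiydekheng → ziydekheng.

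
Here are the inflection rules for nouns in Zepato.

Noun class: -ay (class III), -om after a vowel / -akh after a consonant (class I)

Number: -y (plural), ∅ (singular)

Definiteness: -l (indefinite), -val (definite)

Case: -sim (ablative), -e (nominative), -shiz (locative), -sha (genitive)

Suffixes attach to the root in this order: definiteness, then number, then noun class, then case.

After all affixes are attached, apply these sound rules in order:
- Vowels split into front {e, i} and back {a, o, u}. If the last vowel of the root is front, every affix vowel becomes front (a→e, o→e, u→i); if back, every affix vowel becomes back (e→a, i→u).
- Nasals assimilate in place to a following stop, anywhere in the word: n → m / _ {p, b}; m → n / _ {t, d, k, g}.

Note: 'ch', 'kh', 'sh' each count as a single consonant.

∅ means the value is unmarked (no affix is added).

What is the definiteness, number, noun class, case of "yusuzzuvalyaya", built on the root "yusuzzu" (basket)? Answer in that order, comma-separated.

definite, plural, class III, nominative

Segment: yusuzzu-val-y-ay-e.
definiteness: -val → definite.
number: -y → plural.
noun class: -ay → class III.
case: -e → nominative.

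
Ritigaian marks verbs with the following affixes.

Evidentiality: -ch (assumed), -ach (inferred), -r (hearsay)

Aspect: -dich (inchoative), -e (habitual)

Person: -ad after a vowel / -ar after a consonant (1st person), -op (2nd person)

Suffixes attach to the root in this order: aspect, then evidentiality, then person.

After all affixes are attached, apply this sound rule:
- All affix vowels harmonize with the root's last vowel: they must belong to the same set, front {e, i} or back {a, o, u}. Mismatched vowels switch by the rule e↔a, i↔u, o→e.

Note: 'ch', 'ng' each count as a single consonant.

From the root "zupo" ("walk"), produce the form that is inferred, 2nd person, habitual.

zupoaachop

Attach aspect habitual -e → zupoe.
Attach evidentiality inferred -ach → zupoeach.
Attach person 2nd person -op → zupoeachop.
Apply vowel harmony: zupoeachop → zupoaachop.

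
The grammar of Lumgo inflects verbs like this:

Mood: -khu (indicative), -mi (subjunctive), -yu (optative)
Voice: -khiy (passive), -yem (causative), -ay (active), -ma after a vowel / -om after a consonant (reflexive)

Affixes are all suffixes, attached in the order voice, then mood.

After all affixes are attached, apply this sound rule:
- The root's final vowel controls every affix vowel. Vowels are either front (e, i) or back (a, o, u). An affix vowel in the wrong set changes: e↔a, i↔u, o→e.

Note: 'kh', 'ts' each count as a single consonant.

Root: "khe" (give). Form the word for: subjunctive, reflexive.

Attach voice reflexive -ma (after vowel 'e') → khema.
Attach mood subjunctive -mi → khemami.
Apply vowel harmony: khemami → khememi.

khememi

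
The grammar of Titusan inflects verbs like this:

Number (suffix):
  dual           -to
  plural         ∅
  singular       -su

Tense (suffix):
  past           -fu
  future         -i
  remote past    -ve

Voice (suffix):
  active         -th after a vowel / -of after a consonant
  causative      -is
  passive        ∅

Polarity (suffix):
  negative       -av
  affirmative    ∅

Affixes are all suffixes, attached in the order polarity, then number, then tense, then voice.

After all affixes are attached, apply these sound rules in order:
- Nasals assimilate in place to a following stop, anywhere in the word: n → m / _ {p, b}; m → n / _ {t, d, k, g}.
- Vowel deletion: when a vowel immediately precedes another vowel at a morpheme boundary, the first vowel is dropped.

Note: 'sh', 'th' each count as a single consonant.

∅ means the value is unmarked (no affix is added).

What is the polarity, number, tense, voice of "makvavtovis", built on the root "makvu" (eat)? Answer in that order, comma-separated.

negative, dual, remote past, causative

Segment: makvu-av-to-ve-is.
polarity: -av → negative.
number: -to → dual.
tense: -ve → remote past.
voice: -is → causative.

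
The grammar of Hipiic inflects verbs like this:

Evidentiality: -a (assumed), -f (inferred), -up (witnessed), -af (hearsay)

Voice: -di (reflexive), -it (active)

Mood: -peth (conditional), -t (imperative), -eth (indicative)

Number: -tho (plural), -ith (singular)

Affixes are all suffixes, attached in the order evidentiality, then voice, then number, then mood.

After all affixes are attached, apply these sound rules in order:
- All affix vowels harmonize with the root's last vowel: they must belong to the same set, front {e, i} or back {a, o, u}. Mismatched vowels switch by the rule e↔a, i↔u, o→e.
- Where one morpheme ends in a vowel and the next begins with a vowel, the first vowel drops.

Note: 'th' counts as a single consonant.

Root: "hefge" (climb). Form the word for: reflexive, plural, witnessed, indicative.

Attach evidentiality witnessed -up → hefgeup.
Attach voice reflexive -di → hefgeupdi.
Attach number plural -tho → hefgeupditho.
Attach mood indicative -eth → hefgeupdithoeth.
Apply vowel harmony: hefgeupdithoeth → hefgeipditheeth.
Apply vowel deletion: hefgeipditheeth → hefgipditheth.

hefgipditheth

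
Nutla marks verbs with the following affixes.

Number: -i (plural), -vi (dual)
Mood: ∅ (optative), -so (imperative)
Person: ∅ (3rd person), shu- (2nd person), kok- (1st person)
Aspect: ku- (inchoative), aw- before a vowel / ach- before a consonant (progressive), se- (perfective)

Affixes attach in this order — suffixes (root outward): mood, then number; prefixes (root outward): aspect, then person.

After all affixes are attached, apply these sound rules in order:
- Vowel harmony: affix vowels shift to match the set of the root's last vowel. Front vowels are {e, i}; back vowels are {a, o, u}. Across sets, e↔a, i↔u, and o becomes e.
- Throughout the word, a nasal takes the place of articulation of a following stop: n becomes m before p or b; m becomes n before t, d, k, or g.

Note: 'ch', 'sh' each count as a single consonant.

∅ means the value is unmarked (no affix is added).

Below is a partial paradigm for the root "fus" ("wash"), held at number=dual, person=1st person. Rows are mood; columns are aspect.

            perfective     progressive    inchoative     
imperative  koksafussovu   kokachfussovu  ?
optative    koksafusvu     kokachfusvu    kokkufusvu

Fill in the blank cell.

Attach mood imperative -so → fusso.
Attach number dual -vi → fussovi.
Attach aspect inchoative ku- → kufussovi.
Attach person 1st person kok- → kokkufussovi.
Apply vowel harmony: kokkufussovi → kokkufussovu.
Nasal assimilation: no change.

kokkufussovu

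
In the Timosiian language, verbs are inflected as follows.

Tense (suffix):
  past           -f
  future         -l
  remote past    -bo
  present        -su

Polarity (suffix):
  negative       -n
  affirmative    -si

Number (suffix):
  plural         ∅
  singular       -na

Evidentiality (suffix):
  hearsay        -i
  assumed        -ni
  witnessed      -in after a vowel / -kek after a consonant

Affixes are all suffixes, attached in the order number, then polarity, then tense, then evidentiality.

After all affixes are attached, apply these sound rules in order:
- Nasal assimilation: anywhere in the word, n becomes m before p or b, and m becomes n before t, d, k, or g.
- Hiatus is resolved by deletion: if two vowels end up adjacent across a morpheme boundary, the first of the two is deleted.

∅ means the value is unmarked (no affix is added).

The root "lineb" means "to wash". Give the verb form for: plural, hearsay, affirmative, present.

number = plural: zero marking, form stays lineb.
Attach polarity affirmative -si → linebsi.
Attach tense present -su → linebsisu.
Attach evidentiality hearsay -i → linebsisui.
Nasal assimilation: no change.
Apply vowel deletion: linebsisui → linebsisi.

linebsisi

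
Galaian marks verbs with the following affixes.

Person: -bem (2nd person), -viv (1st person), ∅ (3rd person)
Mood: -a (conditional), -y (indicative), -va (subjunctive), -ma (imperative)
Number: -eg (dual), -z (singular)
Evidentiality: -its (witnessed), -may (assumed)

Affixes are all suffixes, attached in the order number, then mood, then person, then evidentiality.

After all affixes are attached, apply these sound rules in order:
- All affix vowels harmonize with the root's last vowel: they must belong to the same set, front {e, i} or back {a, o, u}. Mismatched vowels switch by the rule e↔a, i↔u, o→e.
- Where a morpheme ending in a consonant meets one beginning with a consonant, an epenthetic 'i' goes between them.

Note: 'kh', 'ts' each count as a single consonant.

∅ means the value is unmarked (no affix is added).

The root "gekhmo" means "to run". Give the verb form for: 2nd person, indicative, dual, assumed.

Attach number dual -eg → gekhmoeg.
Attach mood indicative -y → gekhmoegy.
Attach person 2nd person -bem → gekhmoegybem.
Attach evidentiality assumed -may → gekhmoegybemmay.
Apply vowel harmony: gekhmoegybemmay → gekhmoagybammay.
Apply epenthesis: gekhmoagybammay → gekhmoagiyibamimay.

gekhmoagiyibamimay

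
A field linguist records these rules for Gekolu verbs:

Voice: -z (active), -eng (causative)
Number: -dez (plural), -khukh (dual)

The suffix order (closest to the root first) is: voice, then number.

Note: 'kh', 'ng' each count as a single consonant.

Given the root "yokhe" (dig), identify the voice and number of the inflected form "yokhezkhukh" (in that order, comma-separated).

Segment: yokhe-z-khukh.
voice: -z → active.
number: -khukh → dual.

active, dual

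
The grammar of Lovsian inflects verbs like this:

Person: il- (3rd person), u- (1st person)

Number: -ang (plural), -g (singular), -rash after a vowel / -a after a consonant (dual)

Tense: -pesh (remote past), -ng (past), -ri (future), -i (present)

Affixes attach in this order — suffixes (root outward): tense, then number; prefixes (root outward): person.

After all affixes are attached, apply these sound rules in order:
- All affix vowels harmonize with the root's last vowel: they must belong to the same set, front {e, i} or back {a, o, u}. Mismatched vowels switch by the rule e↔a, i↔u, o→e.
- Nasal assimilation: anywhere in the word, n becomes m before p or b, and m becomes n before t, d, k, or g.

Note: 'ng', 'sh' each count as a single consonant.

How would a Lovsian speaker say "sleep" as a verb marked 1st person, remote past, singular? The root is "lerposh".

ulerposhpashg

Attach tense remote past -pesh → lerposhpesh.
Attach number singular -g → lerposhpeshg.
Attach person 1st person u- → ulerposhpeshg.
Apply vowel harmony: ulerposhpeshg → ulerposhpashg.
Nasal assimilation: no change.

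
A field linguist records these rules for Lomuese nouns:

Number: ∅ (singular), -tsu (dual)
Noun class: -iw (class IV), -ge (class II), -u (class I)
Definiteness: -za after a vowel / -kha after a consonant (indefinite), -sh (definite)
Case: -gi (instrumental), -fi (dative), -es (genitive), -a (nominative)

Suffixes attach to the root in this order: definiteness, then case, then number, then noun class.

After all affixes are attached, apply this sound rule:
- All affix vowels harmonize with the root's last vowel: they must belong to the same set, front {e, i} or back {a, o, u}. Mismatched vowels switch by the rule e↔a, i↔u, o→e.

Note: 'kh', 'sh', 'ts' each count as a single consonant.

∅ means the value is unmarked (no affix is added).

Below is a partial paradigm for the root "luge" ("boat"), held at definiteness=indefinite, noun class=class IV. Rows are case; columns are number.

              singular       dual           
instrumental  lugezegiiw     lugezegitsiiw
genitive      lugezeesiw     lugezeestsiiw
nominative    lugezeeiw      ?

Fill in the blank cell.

Attach definiteness indefinite -za (after vowel 'e') → lugeza.
Attach case nominative -a → lugezaa.
Attach number dual -tsu → lugezaatsu.
Attach noun class class IV -iw → lugezaatsuiw.
Apply vowel harmony: lugezaatsuiw → lugezeetsiiw.

lugezeetsiiw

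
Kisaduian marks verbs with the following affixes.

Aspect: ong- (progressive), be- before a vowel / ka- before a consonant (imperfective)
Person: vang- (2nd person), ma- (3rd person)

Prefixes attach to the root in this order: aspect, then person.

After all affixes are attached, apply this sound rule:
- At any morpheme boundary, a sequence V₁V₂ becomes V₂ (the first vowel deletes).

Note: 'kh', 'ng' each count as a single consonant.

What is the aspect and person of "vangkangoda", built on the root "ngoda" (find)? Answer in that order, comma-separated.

Segment: vang-ka-ngoda.
aspect: be/ka- → imperfective.
person: vang- → 2nd person.

imperfective, 2nd person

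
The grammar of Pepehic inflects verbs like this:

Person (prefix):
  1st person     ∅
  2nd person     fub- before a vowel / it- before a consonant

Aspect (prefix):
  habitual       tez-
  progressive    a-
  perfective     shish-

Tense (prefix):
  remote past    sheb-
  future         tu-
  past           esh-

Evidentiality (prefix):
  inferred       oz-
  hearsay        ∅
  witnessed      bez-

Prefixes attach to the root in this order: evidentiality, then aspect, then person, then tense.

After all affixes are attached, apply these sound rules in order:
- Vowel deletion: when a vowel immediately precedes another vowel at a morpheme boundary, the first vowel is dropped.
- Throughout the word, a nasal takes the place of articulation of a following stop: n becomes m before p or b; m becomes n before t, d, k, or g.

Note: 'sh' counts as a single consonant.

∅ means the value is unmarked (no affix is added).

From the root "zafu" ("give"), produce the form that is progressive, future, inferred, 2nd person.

Attach evidentiality inferred oz- → ozzafu.
Attach aspect progressive a- → aozzafu.
Attach person 2nd person fub- (before vowel 'a') → fubaozzafu.
Attach tense future tu- → tufubaozzafu.
Apply vowel deletion: tufubaozzafu → tufubozzafu.
Nasal assimilation: no change.

tufubozzafu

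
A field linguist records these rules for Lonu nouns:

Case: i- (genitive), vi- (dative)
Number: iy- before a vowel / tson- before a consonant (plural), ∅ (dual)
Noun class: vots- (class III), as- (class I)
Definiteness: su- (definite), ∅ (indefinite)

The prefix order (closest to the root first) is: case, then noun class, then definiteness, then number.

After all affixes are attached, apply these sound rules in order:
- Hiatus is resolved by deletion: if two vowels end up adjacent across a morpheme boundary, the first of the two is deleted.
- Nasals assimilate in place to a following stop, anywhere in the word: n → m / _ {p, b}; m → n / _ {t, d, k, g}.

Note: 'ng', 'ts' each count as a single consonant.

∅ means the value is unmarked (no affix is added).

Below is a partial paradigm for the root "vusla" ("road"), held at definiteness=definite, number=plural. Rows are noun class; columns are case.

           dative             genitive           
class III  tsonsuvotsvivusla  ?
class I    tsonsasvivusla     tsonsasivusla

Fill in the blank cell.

Attach case genitive i- → ivusla.
Attach noun class class III vots- → votsivusla.
Attach definiteness definite su- → suvotsivusla.
Attach number plural tson- (before consonant 's') → tsonsuvotsivusla.
Vowel deletion: no change.
Nasal assimilation: no change.

tsonsuvotsivusla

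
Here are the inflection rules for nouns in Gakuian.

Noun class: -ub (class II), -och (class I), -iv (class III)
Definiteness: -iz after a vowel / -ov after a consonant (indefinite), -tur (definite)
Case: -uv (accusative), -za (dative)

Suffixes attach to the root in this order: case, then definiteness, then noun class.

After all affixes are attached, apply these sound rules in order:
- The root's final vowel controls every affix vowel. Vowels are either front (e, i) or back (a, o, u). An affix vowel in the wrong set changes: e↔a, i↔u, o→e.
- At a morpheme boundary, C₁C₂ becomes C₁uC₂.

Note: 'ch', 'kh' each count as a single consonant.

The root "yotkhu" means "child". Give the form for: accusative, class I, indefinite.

Attach case accusative -uv → yotkhuuv.
Attach definiteness indefinite -ov (after consonant 'v') → yotkhuuvov.
Attach noun class class I -och → yotkhuuvovoch.
Vowel harmony: no change.
Epenthesis: no change.

yotkhuuvovoch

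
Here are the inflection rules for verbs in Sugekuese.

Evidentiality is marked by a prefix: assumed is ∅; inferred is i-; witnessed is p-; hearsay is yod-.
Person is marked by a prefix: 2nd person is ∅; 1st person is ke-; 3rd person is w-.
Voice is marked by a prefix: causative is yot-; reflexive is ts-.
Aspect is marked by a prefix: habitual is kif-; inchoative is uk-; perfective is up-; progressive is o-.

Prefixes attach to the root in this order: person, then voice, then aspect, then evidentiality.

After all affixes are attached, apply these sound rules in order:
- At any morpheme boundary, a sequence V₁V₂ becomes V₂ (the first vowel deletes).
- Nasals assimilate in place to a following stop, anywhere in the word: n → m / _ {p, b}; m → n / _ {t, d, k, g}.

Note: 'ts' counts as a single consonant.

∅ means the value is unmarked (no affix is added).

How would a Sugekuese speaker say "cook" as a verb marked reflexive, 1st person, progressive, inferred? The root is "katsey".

Attach person 1st person ke- → kekatsey.
Attach voice reflexive ts- → tskekatsey.
Attach aspect progressive o- → otskekatsey.
Attach evidentiality inferred i- → iotskekatsey.
Apply vowel deletion: iotskekatsey → otskekatsey.
Nasal assimilation: no change.

otskekatsey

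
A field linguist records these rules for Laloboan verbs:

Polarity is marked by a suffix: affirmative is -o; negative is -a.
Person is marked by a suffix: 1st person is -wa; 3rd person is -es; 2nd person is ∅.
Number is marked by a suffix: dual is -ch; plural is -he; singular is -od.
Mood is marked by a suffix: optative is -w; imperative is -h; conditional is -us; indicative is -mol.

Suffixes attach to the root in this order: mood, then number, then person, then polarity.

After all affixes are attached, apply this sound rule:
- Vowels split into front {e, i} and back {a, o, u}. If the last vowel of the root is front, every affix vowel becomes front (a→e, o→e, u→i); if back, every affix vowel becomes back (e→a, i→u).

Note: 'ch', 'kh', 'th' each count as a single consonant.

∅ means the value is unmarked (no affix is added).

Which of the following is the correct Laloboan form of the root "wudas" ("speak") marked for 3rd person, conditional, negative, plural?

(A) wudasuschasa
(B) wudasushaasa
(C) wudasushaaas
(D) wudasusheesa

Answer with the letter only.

Attach mood conditional -us → wudasus.
Attach number plural -he → wudasushe.
Attach person 3rd person -es → wudasushees.
Attach polarity negative -a → wudasusheesa.
Apply vowel harmony: wudasusheesa → wudasushaasa.
So the correct form is wudasushaasa, option (B).
(D) wudasusheesa is wrong: it fails to apply the sound rule(s).
(A) wudasuschasa is wrong: it uses dual instead of plural for number.
(C) wudasushaaas is wrong: it has the affixes in the wrong order.

B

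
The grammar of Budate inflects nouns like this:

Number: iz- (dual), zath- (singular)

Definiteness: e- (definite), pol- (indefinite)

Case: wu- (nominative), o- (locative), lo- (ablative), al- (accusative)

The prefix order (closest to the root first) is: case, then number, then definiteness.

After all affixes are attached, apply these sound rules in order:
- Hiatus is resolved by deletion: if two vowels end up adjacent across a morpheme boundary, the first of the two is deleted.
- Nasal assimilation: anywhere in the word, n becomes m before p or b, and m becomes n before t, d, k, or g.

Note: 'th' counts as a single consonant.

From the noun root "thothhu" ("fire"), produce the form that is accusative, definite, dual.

izalthothhu

Attach case accusative al- → althothhu.
Attach number dual iz- → izalthothhu.
Attach definiteness definite e- → eizalthothhu.
Apply vowel deletion: eizalthothhu → izalthothhu.
Nasal assimilation: no change.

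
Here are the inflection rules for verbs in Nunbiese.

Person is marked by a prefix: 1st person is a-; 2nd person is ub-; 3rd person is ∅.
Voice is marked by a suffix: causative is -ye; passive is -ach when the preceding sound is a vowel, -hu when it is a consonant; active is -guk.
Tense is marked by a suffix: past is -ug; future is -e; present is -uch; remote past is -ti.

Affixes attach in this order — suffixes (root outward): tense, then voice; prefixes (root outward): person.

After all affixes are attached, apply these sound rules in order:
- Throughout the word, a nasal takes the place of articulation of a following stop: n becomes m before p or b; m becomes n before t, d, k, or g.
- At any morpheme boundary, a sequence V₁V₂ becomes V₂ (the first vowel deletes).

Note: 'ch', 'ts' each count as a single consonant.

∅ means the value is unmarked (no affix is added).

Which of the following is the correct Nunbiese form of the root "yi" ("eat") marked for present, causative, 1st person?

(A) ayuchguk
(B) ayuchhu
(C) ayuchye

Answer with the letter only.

Attach person 1st person a- → ayi.
Attach tense present -uch → ayiuch.
Attach voice causative -ye → ayiuchye.
Nasal assimilation: no change.
Apply vowel deletion: ayiuchye → ayuchye.
So the correct form is ayuchye, option (C).
(B) ayuchhu is wrong: it uses passive instead of causative for voice.
(A) ayuchguk is wrong: it uses active instead of causative for voice.

C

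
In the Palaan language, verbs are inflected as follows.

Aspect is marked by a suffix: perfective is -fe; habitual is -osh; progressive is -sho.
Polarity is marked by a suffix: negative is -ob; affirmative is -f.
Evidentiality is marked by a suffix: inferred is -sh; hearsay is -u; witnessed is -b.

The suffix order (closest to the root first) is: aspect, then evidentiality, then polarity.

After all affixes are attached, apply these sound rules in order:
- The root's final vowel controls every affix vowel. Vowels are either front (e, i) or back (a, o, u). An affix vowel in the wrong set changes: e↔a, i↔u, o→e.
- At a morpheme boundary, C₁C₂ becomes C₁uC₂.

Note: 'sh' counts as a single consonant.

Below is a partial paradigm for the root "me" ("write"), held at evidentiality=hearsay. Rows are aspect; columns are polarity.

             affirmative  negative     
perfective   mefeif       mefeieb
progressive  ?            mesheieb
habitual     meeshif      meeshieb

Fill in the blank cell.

Attach aspect progressive -sho → mesho.
Attach evidentiality hearsay -u → meshou.
Attach polarity affirmative -f → meshouf.
Apply vowel harmony: meshouf → mesheif.
Epenthesis: no change.

mesheif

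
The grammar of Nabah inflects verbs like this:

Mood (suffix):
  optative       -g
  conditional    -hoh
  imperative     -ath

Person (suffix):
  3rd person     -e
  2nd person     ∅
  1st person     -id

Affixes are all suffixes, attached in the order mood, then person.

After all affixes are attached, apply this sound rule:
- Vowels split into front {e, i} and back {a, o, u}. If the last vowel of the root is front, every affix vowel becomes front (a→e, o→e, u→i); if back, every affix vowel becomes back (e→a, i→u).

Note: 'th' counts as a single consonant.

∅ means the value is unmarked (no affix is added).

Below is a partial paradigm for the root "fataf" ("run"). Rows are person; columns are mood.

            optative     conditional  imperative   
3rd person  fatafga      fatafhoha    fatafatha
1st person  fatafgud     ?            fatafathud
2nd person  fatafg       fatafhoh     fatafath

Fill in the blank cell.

Attach mood conditional -hoh → fatafhoh.
Attach person 1st person -id → fatafhohid.
Apply vowel harmony: fatafhohid → fatafhohud.

fatafhohud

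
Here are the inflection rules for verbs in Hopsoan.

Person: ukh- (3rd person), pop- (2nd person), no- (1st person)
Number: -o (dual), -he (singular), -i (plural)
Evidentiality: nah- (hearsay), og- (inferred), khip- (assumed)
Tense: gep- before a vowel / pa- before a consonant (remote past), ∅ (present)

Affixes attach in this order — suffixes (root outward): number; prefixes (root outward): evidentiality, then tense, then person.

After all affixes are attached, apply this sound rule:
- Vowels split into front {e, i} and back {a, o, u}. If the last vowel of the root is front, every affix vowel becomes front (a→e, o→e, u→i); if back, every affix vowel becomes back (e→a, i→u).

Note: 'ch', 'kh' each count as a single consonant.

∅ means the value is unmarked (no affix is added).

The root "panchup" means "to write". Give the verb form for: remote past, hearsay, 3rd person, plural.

ukhpanahpanchupu

Attach number plural -i → panchupi.
Attach evidentiality hearsay nah- → nahpanchupi.
Attach tense remote past pa- (before consonant 'n') → panahpanchupi.
Attach person 3rd person ukh- → ukhpanahpanchupi.
Apply vowel harmony: ukhpanahpanchupi → ukhpanahpanchupu.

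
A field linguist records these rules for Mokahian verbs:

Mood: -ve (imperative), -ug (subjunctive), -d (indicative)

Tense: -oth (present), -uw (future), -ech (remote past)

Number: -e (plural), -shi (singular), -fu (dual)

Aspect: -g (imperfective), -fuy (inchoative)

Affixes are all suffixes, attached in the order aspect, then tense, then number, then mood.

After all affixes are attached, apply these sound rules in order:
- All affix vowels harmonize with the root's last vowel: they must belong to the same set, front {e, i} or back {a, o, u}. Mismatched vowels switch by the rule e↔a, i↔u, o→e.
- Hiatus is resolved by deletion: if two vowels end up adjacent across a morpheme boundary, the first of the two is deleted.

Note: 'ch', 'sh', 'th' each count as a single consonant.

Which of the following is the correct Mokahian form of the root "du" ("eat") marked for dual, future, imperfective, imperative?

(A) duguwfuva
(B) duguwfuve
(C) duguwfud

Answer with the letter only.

Attach aspect imperfective -g → dug.
Attach tense future -uw → duguw.
Attach number dual -fu → duguwfu.
Attach mood imperative -ve → duguwfuve.
Apply vowel harmony: duguwfuve → duguwfuva.
Vowel deletion: no change.
So the correct form is duguwfuva, option (A).
(C) duguwfud is wrong: it uses indicative instead of imperative for mood.
(B) duguwfuve is wrong: it fails to apply the sound rule(s).

A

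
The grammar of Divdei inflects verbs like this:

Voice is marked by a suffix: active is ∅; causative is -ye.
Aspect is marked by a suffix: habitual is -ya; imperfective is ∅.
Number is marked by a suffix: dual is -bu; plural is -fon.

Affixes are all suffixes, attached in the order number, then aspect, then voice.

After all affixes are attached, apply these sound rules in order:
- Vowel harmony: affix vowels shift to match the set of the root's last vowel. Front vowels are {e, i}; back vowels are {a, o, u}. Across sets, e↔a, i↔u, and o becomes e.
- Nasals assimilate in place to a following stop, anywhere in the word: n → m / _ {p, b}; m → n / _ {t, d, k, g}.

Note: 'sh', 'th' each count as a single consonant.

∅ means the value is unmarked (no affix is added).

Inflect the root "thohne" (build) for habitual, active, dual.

Attach number dual -bu → thohnebu.
Attach aspect habitual -ya → thohnebuya.
voice = active: zero marking, form stays thohnebuya.
Apply vowel harmony: thohnebuya → thohnebiye.
Nasal assimilation: no change.

thohnebiye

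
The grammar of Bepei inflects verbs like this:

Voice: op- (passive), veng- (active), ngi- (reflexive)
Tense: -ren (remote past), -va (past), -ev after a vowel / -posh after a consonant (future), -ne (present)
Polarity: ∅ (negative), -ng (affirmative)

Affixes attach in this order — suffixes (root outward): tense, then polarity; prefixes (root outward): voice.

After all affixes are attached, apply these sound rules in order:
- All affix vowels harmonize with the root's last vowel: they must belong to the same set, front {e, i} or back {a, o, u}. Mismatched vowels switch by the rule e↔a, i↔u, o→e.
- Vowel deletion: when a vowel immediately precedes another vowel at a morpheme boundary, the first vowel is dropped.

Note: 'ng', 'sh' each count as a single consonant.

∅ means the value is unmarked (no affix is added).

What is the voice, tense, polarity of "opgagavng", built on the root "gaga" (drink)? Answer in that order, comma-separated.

passive, future, affirmative

Segment: op-gaga-ev-ng.
voice: op- → passive.
tense: -ev/posh → future.
polarity: -ng → affirmative.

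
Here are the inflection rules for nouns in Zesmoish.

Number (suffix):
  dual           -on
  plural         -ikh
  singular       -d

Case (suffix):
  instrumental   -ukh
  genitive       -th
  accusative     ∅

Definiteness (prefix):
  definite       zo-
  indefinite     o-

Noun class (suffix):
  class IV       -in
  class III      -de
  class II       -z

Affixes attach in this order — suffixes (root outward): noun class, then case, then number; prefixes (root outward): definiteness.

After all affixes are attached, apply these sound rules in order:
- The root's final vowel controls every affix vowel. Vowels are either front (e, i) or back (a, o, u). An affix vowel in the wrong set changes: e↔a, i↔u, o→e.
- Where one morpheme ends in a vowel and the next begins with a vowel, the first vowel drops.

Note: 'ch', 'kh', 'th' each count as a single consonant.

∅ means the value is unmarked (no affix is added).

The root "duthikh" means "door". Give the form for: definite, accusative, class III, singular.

Attach noun class class III -de → duthikhde.
case = accusative: zero marking, form stays duthikhde.
Attach number singular -d → duthikhded.
Attach definiteness definite zo- → zoduthikhded.
Apply vowel harmony: zoduthikhded → zeduthikhded.
Vowel deletion: no change.

zeduthikhded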